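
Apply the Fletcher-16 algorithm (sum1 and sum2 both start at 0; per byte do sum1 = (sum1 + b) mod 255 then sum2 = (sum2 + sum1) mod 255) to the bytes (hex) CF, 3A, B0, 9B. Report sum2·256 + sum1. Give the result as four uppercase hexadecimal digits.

Running sums (mod 255):
  after byte 0 (CF): sum1=207, sum2=207
  after byte 1 (3A): sum1=10, sum2=217
  after byte 2 (B0): sum1=186, sum2=148
  after byte 3 (9B): sum1=86, sum2=234
Checksum = sum2·256 + sum1 = 234·256 + 86 = 59990 = 0xEA56.

EA56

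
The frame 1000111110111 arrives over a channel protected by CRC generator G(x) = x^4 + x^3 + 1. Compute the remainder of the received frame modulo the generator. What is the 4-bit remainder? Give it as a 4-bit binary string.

0000

Modulo-2 division of 1000111110111 by 11001:
  pos 0: 10001 XOR 11001 = 01000
  pos 1: 10001 XOR 11001 = 01000
  pos 2: 10001 XOR 11001 = 01000
  pos 3: 10001 XOR 11001 = 01000
  pos 4: 10001 XOR 11001 = 01000
  pos 5: 10000 XOR 11001 = 01001
  pos 6: 10011 XOR 11001 = 01010
  pos 7: 10101 XOR 11001 = 01100
  pos 8: 11001 XOR 11001 = 00000
Remainder = 0000 (zero — the frame passes the CRC check).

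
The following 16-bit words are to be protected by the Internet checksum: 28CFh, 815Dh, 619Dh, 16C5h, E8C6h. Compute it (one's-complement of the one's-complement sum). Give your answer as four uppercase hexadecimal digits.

F4A9

One's-complement addition (fold any carry out of bit 15 back into bit 0):
  0x28CF + 0x815D = 0x0AA2C
  0xAA2C + 0x619D = 0x10BC9 → wrap carry → 0x0BCA
  0x0BCA + 0x16C5 = 0x0228F
  0x228F + 0xE8C6 = 0x10B55 → wrap carry → 0x0B56
One's-complement sum = 0x0B56.
Checksum = ~0x0B56 & 0xFFFF = 0xF4A9.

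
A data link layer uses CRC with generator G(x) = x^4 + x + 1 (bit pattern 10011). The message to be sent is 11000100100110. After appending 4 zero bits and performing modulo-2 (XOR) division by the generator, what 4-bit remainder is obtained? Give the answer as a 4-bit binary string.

Append 4 zeros: 110001001001100000. Divide by 10011 (XOR where the leading bit is 1):
  pos 0: 11000 XOR 10011 = 01011
  pos 1: 10111 XOR 10011 = 00100
  pos 3: 10000 XOR 10011 = 00011
  pos 6: 11100 XOR 10011 = 01111
  pos 7: 11111 XOR 10011 = 01100
  pos 8: 11001 XOR 10011 = 01010
  pos 9: 10100 XOR 10011 = 00111
  pos 11: 11100 XOR 10011 = 01111
  pos 12: 11110 XOR 10011 = 01101
  pos 13: 11010 XOR 10011 = 01001
Remainder (last 4 bits) = 1001. This is the CRC / FCS.

1001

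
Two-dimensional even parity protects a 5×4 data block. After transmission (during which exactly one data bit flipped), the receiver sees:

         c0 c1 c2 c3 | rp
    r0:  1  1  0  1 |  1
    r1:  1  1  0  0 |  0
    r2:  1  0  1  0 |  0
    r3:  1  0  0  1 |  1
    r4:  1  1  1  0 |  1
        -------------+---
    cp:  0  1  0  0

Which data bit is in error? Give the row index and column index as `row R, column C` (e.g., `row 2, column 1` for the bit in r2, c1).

row 3, column 0

Recompute each row's even parity and compare to rp:
  r0: data parity 1, sent rp 1 → ok
  r1: data parity 0, sent rp 0 → ok
  r2: data parity 0, sent rp 0 → ok
  r3: data parity 0, sent rp 1 → mismatch
  r4: data parity 1, sent rp 1 → ok
Recompute each column's even parity and compare to cp:
  c0: data parity 1, sent cp 0 → mismatch
  c1: data parity 1, sent cp 1 → ok
  c2: data parity 0, sent cp 0 → ok
  c3: data parity 0, sent cp 0 → ok
Exactly one row (r3) and one column (c0) fail → the flipped bit is at their intersection.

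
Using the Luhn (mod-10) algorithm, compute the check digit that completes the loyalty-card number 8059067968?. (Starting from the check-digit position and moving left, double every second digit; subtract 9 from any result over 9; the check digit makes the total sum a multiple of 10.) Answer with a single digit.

6

Partial digits right→left: 8 6 9 7 6 0 9 5 0 8
Double every second digit counting from the check-digit position (so the 1st, 3rd, 5th, ... of the partial from the right).
  doubled (with −9 where >9): 7 9 3 9 0 → sum 28
  kept as-is: 6 7 0 5 8 → sum 26
Total = 28 + 26 = 54.
Check digit = (10 − (54 mod 10)) mod 10 = 6.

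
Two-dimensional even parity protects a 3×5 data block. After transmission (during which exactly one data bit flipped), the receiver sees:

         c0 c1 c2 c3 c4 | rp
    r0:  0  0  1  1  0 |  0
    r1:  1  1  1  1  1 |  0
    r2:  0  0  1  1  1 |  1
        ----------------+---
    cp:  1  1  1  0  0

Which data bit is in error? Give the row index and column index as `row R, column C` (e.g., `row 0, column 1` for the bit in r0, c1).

Recompute each row's even parity and compare to rp:
  r0: data parity 0, sent rp 0 → ok
  r1: data parity 1, sent rp 0 → mismatch
  r2: data parity 1, sent rp 1 → ok
Recompute each column's even parity and compare to cp:
  c0: data parity 1, sent cp 1 → ok
  c1: data parity 1, sent cp 1 → ok
  c2: data parity 1, sent cp 1 → ok
  c3: data parity 1, sent cp 0 → mismatch
  c4: data parity 0, sent cp 0 → ok
Exactly one row (r1) and one column (c3) fail → the flipped bit is at their intersection.

row 1, column 3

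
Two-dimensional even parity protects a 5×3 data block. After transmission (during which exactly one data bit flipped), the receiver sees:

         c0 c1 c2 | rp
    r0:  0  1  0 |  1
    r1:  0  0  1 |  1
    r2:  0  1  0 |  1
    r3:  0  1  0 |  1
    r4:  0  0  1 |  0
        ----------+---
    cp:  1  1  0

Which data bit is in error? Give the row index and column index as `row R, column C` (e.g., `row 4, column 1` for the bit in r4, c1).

Recompute each row's even parity and compare to rp:
  r0: data parity 1, sent rp 1 → ok
  r1: data parity 1, sent rp 1 → ok
  r2: data parity 1, sent rp 1 → ok
  r3: data parity 1, sent rp 1 → ok
  r4: data parity 1, sent rp 0 → mismatch
Recompute each column's even parity and compare to cp:
  c0: data parity 0, sent cp 1 → mismatch
  c1: data parity 1, sent cp 1 → ok
  c2: data parity 0, sent cp 0 → ok
Exactly one row (r4) and one column (c0) fail → the flipped bit is at their intersection.

row 4, column 0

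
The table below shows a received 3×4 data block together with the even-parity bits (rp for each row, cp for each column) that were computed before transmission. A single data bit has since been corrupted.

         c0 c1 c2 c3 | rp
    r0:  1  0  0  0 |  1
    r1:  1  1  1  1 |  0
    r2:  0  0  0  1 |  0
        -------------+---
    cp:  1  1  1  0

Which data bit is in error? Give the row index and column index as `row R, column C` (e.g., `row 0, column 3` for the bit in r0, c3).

row 2, column 0

Recompute each row's even parity and compare to rp:
  r0: data parity 1, sent rp 1 → ok
  r1: data parity 0, sent rp 0 → ok
  r2: data parity 1, sent rp 0 → mismatch
Recompute each column's even parity and compare to cp:
  c0: data parity 0, sent cp 1 → mismatch
  c1: data parity 1, sent cp 1 → ok
  c2: data parity 1, sent cp 1 → ok
  c3: data parity 0, sent cp 0 → ok
Exactly one row (r2) and one column (c0) fail → the flipped bit is at their intersection.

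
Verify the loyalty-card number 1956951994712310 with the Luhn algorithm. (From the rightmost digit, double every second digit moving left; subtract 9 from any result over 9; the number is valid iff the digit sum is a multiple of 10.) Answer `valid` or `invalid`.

invalid

From the right, keep odd positions and double even positions (subtract 9 from any doubled value over 9):
  doubled (positions 2,4,...): 2 4 5 9 2 9 1 2 → sum 34
  kept (positions 1,3,...): 0 3 1 4 9 5 6 9 → sum 37
Total = 71.
71 mod 10 = 1, so the number is invalid.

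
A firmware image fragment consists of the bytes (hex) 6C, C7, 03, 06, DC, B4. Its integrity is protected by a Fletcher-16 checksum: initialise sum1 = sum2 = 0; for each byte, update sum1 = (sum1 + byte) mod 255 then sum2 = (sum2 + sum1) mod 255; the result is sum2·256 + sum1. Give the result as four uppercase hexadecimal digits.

Running sums (mod 255):
  after byte 0 (6C): sum1=108, sum2=108
  after byte 1 (C7): sum1=52, sum2=160
  after byte 2 (03): sum1=55, sum2=215
  after byte 3 (06): sum1=61, sum2=21
  after byte 4 (DC): sum1=26, sum2=47
  after byte 5 (B4): sum1=206, sum2=253
Checksum = sum2·256 + sum1 = 253·256 + 206 = 64974 = 0xFDCE.

FDCE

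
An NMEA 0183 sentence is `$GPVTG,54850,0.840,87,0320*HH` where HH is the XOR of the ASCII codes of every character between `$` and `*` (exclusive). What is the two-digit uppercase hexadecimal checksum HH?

XOR the ASCII codes of the payload characters:
  'G' = 0x47 → acc = 0x47
  'P' = 0x50 → acc = 0x17
  'V' = 0x56 → acc = 0x41
  'T' = 0x54 → acc = 0x15
  'G' = 0x47 → acc = 0x52
  ',' = 0x2C → acc = 0x7E
  '5' = 0x35 → acc = 0x4B
  '4' = 0x34 → acc = 0x7F
  '8' = 0x38 → acc = 0x47
  '5' = 0x35 → acc = 0x72
  '0' = 0x30 → acc = 0x42
  ',' = 0x2C → acc = 0x6E
  '0' = 0x30 → acc = 0x5E
  '.' = 0x2E → acc = 0x70
  '8' = 0x38 → acc = 0x48
  '4' = 0x34 → acc = 0x7C
  '0' = 0x30 → acc = 0x4C
  ',' = 0x2C → acc = 0x60
  '8' = 0x38 → acc = 0x58
  '7' = 0x37 → acc = 0x6F
  ',' = 0x2C → acc = 0x43
  '0' = 0x30 → acc = 0x73
  '3' = 0x33 → acc = 0x40
  '2' = 0x32 → acc = 0x72
  '0' = 0x30 → acc = 0x42
Checksum = 0x42.

42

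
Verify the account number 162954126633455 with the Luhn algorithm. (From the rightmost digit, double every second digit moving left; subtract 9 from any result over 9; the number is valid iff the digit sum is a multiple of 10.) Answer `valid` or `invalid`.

invalid

From the right, keep odd positions and double even positions (subtract 9 from any doubled value over 9):
  doubled (positions 2,4,...): 1 6 3 4 8 9 3 → sum 34
  kept (positions 1,3,...): 5 4 3 6 1 5 2 1 → sum 27
Total = 61.
61 mod 10 = 1, so the number is invalid.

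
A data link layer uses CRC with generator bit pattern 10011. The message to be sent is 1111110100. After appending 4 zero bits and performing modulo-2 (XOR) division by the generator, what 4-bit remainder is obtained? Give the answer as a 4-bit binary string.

1000

Append 4 zeros: 11111101000000. Divide by 10011 (XOR where the leading bit is 1):
  pos 0: 11111 XOR 10011 = 01100
  pos 1: 11001 XOR 10011 = 01010
  pos 2: 10100 XOR 10011 = 00111
  pos 4: 11110 XOR 10011 = 01101
  pos 5: 11010 XOR 10011 = 01001
  pos 6: 10010 XOR 10011 = 00001
Remainder (last 4 bits) = 1000. This is the CRC / FCS.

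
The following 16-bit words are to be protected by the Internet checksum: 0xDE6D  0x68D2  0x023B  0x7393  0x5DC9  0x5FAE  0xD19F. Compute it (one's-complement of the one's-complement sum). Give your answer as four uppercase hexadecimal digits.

One's-complement addition (fold any carry out of bit 15 back into bit 0):
  0xDE6D + 0x68D2 = 0x1473F → wrap carry → 0x4740
  0x4740 + 0x023B = 0x0497B
  0x497B + 0x7393 = 0x0BD0E
  0xBD0E + 0x5DC9 = 0x11AD7 → wrap carry → 0x1AD8
  0x1AD8 + 0x5FAE = 0x07A86
  0x7A86 + 0xD19F = 0x14C25 → wrap carry → 0x4C26
One's-complement sum = 0x4C26.
Checksum = ~0x4C26 & 0xFFFF = 0xB3D9.

B3D9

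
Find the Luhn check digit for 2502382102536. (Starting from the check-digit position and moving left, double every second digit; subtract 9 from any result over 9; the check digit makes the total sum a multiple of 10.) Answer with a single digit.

1

Partial digits right→left: 6 3 5 2 0 1 2 8 3 2 0 5 2
Double every second digit counting from the check-digit position (so the 1st, 3rd, 5th, ... of the partial from the right).
  doubled (with −9 where >9): 3 1 0 4 6 0 4 → sum 18
  kept as-is: 3 2 1 8 2 5 → sum 21
Total = 18 + 21 = 39.
Check digit = (10 − (39 mod 10)) mod 10 = 1.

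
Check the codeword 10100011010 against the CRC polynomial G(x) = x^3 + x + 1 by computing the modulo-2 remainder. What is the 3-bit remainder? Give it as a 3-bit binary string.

110

Modulo-2 division of 10100011010 by 1011:
  pos 0: 1010 XOR 1011 = 0001
  pos 3: 1001 XOR 1011 = 0010
  pos 5: 1010 XOR 1011 = 0001
Remainder = 110 (nonzero — an error is detected).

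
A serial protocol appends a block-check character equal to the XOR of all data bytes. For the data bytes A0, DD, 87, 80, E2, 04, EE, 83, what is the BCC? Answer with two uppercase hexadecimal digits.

F1

XOR the bytes together:
  start with 0xA0
  0xA0 ⊕ 0xDD = 0x7D
  0x7D ⊕ 0x87 = 0xFA
  0xFA ⊕ 0x80 = 0x7A
  0x7A ⊕ 0xE2 = 0x98
  0x98 ⊕ 0x04 = 0x9C
  0x9C ⊕ 0xEE = 0x72
  0x72 ⊕ 0x83 = 0xF1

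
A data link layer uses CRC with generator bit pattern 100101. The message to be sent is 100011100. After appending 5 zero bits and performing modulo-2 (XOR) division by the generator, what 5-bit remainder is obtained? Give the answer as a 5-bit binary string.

11111

Append 5 zeros: 10001110000000. Divide by 100101 (XOR where the leading bit is 1):
  pos 0: 100011 XOR 100101 = 000110
  pos 3: 110100 XOR 100101 = 010001
  pos 4: 100010 XOR 100101 = 000111
  pos 7: 111000 XOR 100101 = 011101
  pos 8: 111010 XOR 100101 = 011111
Remainder (last 5 bits) = 11111. This is the CRC / FCS.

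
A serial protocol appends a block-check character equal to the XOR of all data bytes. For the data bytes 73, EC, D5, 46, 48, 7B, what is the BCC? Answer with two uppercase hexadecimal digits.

XOR the bytes together:
  start with 0x73
  0x73 ⊕ 0xEC = 0x9F
  0x9F ⊕ 0xD5 = 0x4A
  0x4A ⊕ 0x46 = 0x0C
  0x0C ⊕ 0x48 = 0x44
  0x44 ⊕ 0x7B = 0x3F

3F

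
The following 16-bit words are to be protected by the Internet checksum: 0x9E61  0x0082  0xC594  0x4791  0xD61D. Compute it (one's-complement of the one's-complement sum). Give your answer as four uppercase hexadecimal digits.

7DD8

One's-complement addition (fold any carry out of bit 15 back into bit 0):
  0x9E61 + 0x0082 = 0x09EE3
  0x9EE3 + 0xC594 = 0x16477 → wrap carry → 0x6478
  0x6478 + 0x4791 = 0x0AC09
  0xAC09 + 0xD61D = 0x18226 → wrap carry → 0x8227
One's-complement sum = 0x8227.
Checksum = ~0x8227 & 0xFFFF = 0x7DD8.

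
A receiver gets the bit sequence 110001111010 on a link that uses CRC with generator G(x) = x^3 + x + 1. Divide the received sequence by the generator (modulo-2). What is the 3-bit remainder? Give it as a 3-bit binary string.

Modulo-2 division of 110001111010 by 1011:
  pos 0: 1100 XOR 1011 = 0111
  pos 1: 1110 XOR 1011 = 0101
  pos 2: 1011 XOR 1011 = 0000
  pos 6: 1110 XOR 1011 = 0101
  pos 7: 1011 XOR 1011 = 0000
Remainder = 000 (zero — the frame passes the CRC check).

000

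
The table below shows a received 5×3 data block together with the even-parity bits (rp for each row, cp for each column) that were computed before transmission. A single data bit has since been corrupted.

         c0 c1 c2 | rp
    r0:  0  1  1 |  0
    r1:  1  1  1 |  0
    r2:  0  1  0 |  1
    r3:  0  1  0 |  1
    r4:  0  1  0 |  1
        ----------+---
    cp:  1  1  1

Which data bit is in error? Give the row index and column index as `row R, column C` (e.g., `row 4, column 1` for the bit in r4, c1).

Recompute each row's even parity and compare to rp:
  r0: data parity 0, sent rp 0 → ok
  r1: data parity 1, sent rp 0 → mismatch
  r2: data parity 1, sent rp 1 → ok
  r3: data parity 1, sent rp 1 → ok
  r4: data parity 1, sent rp 1 → ok
Recompute each column's even parity and compare to cp:
  c0: data parity 1, sent cp 1 → ok
  c1: data parity 1, sent cp 1 → ok
  c2: data parity 0, sent cp 1 → mismatch
Exactly one row (r1) and one column (c2) fail → the flipped bit is at their intersection.

row 1, column 2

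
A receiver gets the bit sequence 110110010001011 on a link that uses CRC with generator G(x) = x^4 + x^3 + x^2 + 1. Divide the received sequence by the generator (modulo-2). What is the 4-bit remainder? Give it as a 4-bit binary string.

0000

Modulo-2 division of 110110010001011 by 11101:
  pos 0: 11011 XOR 11101 = 00110
  pos 2: 11000 XOR 11101 = 00101
  pos 4: 10110 XOR 11101 = 01011
  pos 5: 10110 XOR 11101 = 01011
  pos 6: 10110 XOR 11101 = 01011
  pos 7: 10111 XOR 11101 = 01010
  pos 8: 10100 XOR 11101 = 01001
  pos 9: 10011 XOR 11101 = 01110
  pos 10: 11101 XOR 11101 = 00000
Remainder = 0000 (zero — the frame passes the CRC check).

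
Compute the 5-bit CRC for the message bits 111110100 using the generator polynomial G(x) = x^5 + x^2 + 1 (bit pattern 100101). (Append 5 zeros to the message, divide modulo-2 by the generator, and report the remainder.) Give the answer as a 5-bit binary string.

01010

Append 5 zeros: 11111010000000. Divide by 100101 (XOR where the leading bit is 1):
  pos 0: 111110 XOR 100101 = 011011
  pos 1: 110111 XOR 100101 = 010010
  pos 2: 100100 XOR 100101 = 000001
  pos 7: 100000 XOR 100101 = 000101
Remainder (last 5 bits) = 01010. This is the CRC / FCS.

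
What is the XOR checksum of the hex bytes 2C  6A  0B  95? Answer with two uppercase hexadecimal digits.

XOR the bytes together:
  start with 0x2C
  0x2C ⊕ 0x6A = 0x46
  0x46 ⊕ 0x0B = 0x4D
  0x4D ⊕ 0x95 = 0xD8

D8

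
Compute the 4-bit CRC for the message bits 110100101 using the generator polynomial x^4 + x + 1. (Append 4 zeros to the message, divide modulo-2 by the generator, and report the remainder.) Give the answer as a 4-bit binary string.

0100

Append 4 zeros: 1101001010000. Divide by 10011 (XOR where the leading bit is 1):
  pos 0: 11010 XOR 10011 = 01001
  pos 1: 10010 XOR 10011 = 00001
  pos 5: 11010 XOR 10011 = 01001
  pos 6: 10010 XOR 10011 = 00001
Remainder (last 4 bits) = 0100. This is the CRC / FCS.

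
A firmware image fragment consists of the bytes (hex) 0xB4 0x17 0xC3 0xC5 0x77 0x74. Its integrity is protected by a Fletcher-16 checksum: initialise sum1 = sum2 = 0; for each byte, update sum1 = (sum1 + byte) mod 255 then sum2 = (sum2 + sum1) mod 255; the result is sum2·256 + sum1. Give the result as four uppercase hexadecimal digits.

7341

Running sums (mod 255):
  after byte 0 (0xB4): sum1=180, sum2=180
  after byte 1 (0x17): sum1=203, sum2=128
  after byte 2 (0xC3): sum1=143, sum2=16
  after byte 3 (0xC5): sum1=85, sum2=101
  after byte 4 (0x77): sum1=204, sum2=50
  after byte 5 (0x74): sum1=65, sum2=115
Checksum = sum2·256 + sum1 = 115·256 + 65 = 29505 = 0x7341.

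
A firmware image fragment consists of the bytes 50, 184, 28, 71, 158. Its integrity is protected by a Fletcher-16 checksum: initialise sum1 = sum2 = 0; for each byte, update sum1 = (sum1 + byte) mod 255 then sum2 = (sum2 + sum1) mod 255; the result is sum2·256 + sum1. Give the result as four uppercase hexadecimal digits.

Running sums (mod 255):
  after byte 0 (50): sum1=50, sum2=50
  after byte 1 (184): sum1=234, sum2=29
  after byte 2 (28): sum1=7, sum2=36
  after byte 3 (71): sum1=78, sum2=114
  after byte 4 (158): sum1=236, sum2=95
Checksum = sum2·256 + sum1 = 95·256 + 236 = 24556 = 0x5FEC.

5FEC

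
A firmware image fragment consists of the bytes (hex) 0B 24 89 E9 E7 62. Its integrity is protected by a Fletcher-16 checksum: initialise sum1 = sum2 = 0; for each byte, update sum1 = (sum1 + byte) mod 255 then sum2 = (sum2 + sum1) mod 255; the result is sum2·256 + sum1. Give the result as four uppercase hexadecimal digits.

0DEC

Running sums (mod 255):
  after byte 0 (0B): sum1=11, sum2=11
  after byte 1 (24): sum1=47, sum2=58
  after byte 2 (89): sum1=184, sum2=242
  after byte 3 (E9): sum1=162, sum2=149
  after byte 4 (E7): sum1=138, sum2=32
  after byte 5 (62): sum1=236, sum2=13
Checksum = sum2·256 + sum1 = 13·256 + 236 = 3564 = 0x0DEC.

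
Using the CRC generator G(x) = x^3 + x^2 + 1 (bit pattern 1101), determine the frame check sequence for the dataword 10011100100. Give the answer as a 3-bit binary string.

Append 3 zeros: 10011100100000. Divide by 1101 (XOR where the leading bit is 1):
  pos 0: 1001 XOR 1101 = 0100
  pos 1: 1001 XOR 1101 = 0100
  pos 2: 1001 XOR 1101 = 0100
  pos 3: 1000 XOR 1101 = 0101
  pos 4: 1010 XOR 1101 = 0111
  pos 5: 1111 XOR 1101 = 0010
  pos 7: 1000 XOR 1101 = 0101
  pos 8: 1010 XOR 1101 = 0111
  pos 9: 1110 XOR 1101 = 0011
Remainder (last 3 bits) = 110. This is the CRC / FCS.

110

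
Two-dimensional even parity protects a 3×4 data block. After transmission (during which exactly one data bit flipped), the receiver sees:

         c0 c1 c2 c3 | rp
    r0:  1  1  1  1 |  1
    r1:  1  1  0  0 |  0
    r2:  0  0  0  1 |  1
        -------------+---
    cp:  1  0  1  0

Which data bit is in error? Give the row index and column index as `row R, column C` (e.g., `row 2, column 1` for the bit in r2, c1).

Recompute each row's even parity and compare to rp:
  r0: data parity 0, sent rp 1 → mismatch
  r1: data parity 0, sent rp 0 → ok
  r2: data parity 1, sent rp 1 → ok
Recompute each column's even parity and compare to cp:
  c0: data parity 0, sent cp 1 → mismatch
  c1: data parity 0, sent cp 0 → ok
  c2: data parity 1, sent cp 1 → ok
  c3: data parity 0, sent cp 0 → ok
Exactly one row (r0) and one column (c0) fail → the flipped bit is at their intersection.

row 0, column 0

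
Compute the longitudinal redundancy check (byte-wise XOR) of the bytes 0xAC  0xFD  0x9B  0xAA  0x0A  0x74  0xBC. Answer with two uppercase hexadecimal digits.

A2

XOR the bytes together:
  start with 0xAC
  0xAC ⊕ 0xFD = 0x51
  0x51 ⊕ 0x9B = 0xCA
  0xCA ⊕ 0xAA = 0x60
  0x60 ⊕ 0x0A = 0x6A
  0x6A ⊕ 0x74 = 0x1E
  0x1E ⊕ 0xBC = 0xA2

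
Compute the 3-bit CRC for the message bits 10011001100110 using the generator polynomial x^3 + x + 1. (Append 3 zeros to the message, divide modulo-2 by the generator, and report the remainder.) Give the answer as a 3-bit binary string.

001

Append 3 zeros: 10011001100110000. Divide by 1011 (XOR where the leading bit is 1):
  pos 0: 1001 XOR 1011 = 0010
  pos 2: 1010 XOR 1011 = 0001
  pos 5: 1011 XOR 1011 = 0000
  pos 11: 1100 XOR 1011 = 0111
  pos 12: 1110 XOR 1011 = 0101
  pos 13: 1010 XOR 1011 = 0001
Remainder (last 3 bits) = 001. This is the CRC / FCS.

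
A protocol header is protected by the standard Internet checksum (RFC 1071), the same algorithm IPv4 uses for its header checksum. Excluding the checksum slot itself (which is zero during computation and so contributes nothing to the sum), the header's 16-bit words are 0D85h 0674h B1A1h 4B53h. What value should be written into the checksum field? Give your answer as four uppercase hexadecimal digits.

EF11

One's-complement addition (fold any carry out of bit 15 back into bit 0):
  0x0D85 + 0x0674 = 0x013F9
  0x13F9 + 0xB1A1 = 0x0C59A
  0xC59A + 0x4B53 = 0x110ED → wrap carry → 0x10EE
One's-complement sum = 0x10EE.
Checksum = ~0x10EE & 0xFFFF = 0xEF11.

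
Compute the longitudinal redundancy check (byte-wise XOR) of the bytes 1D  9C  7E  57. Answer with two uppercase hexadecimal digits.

A8

XOR the bytes together:
  start with 0x1D
  0x1D ⊕ 0x9C = 0x81
  0x81 ⊕ 0x7E = 0xFF
  0xFF ⊕ 0x57 = 0xA8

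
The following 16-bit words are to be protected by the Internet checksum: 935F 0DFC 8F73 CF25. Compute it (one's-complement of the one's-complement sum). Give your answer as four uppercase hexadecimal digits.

One's-complement addition (fold any carry out of bit 15 back into bit 0):
  0x935F + 0x0DFC = 0x0A15B
  0xA15B + 0x8F73 = 0x130CE → wrap carry → 0x30CF
  0x30CF + 0xCF25 = 0x0FFF4
One's-complement sum = 0xFFF4.
Checksum = ~0xFFF4 & 0xFFFF = 0x000B.

000B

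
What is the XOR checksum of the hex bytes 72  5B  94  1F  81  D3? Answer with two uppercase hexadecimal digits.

XOR the bytes together:
  start with 0x72
  0x72 ⊕ 0x5B = 0x29
  0x29 ⊕ 0x94 = 0xBD
  0xBD ⊕ 0x1F = 0xA2
  0xA2 ⊕ 0x81 = 0x23
  0x23 ⊕ 0xD3 = 0xF0

F0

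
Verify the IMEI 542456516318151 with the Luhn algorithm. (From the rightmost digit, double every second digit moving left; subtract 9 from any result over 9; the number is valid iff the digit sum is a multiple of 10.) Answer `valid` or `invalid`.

invalid

From the right, keep odd positions and double even positions (subtract 9 from any doubled value over 9):
  doubled (positions 2,4,...): 1 7 6 2 3 8 8 → sum 35
  kept (positions 1,3,...): 1 1 1 6 5 5 2 5 → sum 26
Total = 61.
61 mod 10 = 1, so the number is invalid.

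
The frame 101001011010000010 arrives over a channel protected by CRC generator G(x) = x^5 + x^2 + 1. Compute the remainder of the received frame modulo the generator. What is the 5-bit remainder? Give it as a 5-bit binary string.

11111

Modulo-2 division of 101001011010000010 by 100101:
  pos 0: 101001 XOR 100101 = 001100
  pos 2: 110001 XOR 100101 = 010100
  pos 3: 101001 XOR 100101 = 001100
  pos 5: 110001 XOR 100101 = 010100
  pos 6: 101000 XOR 100101 = 001101
  pos 8: 110100 XOR 100101 = 010001
  pos 9: 100010 XOR 100101 = 000111
  pos 12: 111010 XOR 100101 = 011111
Remainder = 11111 (nonzero — an error is detected).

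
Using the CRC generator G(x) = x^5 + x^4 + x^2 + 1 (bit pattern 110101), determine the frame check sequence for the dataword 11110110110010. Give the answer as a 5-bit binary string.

11111

Append 5 zeros: 1111011011001000000. Divide by 110101 (XOR where the leading bit is 1):
  pos 0: 111101 XOR 110101 = 001000
  pos 2: 100010 XOR 110101 = 010111
  pos 3: 101111 XOR 110101 = 011010
  pos 4: 110101 XOR 110101 = 000000
  pos 12: 100000 XOR 110101 = 010101
  pos 13: 101010 XOR 110101 = 011111
Remainder (last 5 bits) = 11111. This is the CRC / FCS.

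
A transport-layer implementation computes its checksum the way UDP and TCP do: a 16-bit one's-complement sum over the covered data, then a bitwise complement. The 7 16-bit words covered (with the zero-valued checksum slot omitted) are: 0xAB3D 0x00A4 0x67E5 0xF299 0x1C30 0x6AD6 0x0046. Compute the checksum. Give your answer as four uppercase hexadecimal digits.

One's-complement addition (fold any carry out of bit 15 back into bit 0):
  0xAB3D + 0x00A4 = 0x0ABE1
  0xABE1 + 0x67E5 = 0x113C6 → wrap carry → 0x13C7
  0x13C7 + 0xF299 = 0x10660 → wrap carry → 0x0661
  0x0661 + 0x1C30 = 0x02291
  0x2291 + 0x6AD6 = 0x08D67
  0x8D67 + 0x0046 = 0x08DAD
One's-complement sum = 0x8DAD.
Checksum = ~0x8DAD & 0xFFFF = 0x7252.

7252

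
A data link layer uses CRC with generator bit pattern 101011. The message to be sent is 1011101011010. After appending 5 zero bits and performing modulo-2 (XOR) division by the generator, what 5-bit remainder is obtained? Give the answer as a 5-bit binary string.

00110

Append 5 zeros: 101110101101000000. Divide by 101011 (XOR where the leading bit is 1):
  pos 0: 101110 XOR 101011 = 000101
  pos 3: 101101 XOR 101011 = 000110
  pos 6: 110101 XOR 101011 = 011110
  pos 7: 111100 XOR 101011 = 010111
  pos 8: 101110 XOR 101011 = 000101
  pos 11: 101000 XOR 101011 = 000011
Remainder (last 5 bits) = 00110. This is the CRC / FCS.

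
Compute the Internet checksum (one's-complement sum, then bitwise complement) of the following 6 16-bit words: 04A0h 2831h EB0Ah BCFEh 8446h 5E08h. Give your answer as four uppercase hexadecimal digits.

One's-complement addition (fold any carry out of bit 15 back into bit 0):
  0x04A0 + 0x2831 = 0x02CD1
  0x2CD1 + 0xEB0A = 0x117DB → wrap carry → 0x17DC
  0x17DC + 0xBCFE = 0x0D4DA
  0xD4DA + 0x8446 = 0x15920 → wrap carry → 0x5921
  0x5921 + 0x5E08 = 0x0B729
One's-complement sum = 0xB729.
Checksum = ~0xB729 & 0xFFFF = 0x48D6.

48D6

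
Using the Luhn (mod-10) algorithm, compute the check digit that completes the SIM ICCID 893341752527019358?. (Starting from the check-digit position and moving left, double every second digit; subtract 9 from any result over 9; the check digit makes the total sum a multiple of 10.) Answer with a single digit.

Partial digits right→left: 8 5 3 9 1 0 7 2 5 2 5 7 1 4 3 3 9 8
Double every second digit counting from the check-digit position (so the 1st, 3rd, 5th, ... of the partial from the right).
  doubled (with −9 where >9): 7 6 2 5 1 1 2 6 9 → sum 39
  kept as-is: 5 9 0 2 2 7 4 3 8 → sum 40
Total = 39 + 40 = 79.
Check digit = (10 − (79 mod 10)) mod 10 = 1.

1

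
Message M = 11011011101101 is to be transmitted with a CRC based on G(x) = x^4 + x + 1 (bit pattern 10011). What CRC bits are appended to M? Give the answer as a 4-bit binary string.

0101

Append 4 zeros: 110110111011010000. Divide by 10011 (XOR where the leading bit is 1):
  pos 0: 11011 XOR 10011 = 01000
  pos 1: 10000 XOR 10011 = 00011
  pos 4: 11111 XOR 10011 = 01100
  pos 5: 11000 XOR 10011 = 01011
  pos 6: 10111 XOR 10011 = 00100
  pos 8: 10010 XOR 10011 = 00001
  pos 12: 11000 XOR 10011 = 01011
  pos 13: 10110 XOR 10011 = 00101
Remainder (last 4 bits) = 0101. This is the CRC / FCS.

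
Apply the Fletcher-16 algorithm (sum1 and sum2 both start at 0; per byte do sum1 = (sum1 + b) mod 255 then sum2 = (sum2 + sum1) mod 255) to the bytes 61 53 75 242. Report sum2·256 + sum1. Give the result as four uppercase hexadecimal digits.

Running sums (mod 255):
  after byte 0 (61): sum1=61, sum2=61
  after byte 1 (53): sum1=114, sum2=175
  after byte 2 (75): sum1=189, sum2=109
  after byte 3 (242): sum1=176, sum2=30
Checksum = sum2·256 + sum1 = 30·256 + 176 = 7856 = 0x1EB0.

1EB0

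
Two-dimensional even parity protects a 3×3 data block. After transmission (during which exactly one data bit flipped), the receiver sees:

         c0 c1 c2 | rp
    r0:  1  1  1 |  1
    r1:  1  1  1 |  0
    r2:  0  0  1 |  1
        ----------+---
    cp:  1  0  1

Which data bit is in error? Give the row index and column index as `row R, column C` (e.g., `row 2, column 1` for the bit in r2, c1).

row 1, column 0

Recompute each row's even parity and compare to rp:
  r0: data parity 1, sent rp 1 → ok
  r1: data parity 1, sent rp 0 → mismatch
  r2: data parity 1, sent rp 1 → ok
Recompute each column's even parity and compare to cp:
  c0: data parity 0, sent cp 1 → mismatch
  c1: data parity 0, sent cp 0 → ok
  c2: data parity 1, sent cp 1 → ok
Exactly one row (r1) and one column (c0) fail → the flipped bit is at their intersection.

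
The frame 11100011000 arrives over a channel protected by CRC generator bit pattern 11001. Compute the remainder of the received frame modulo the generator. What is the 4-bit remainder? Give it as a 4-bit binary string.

0000

Modulo-2 division of 11100011000 by 11001:
  pos 0: 11100 XOR 11001 = 00101
  pos 2: 10101 XOR 11001 = 01100
  pos 3: 11001 XOR 11001 = 00000
Remainder = 0000 (zero — the frame passes the CRC check).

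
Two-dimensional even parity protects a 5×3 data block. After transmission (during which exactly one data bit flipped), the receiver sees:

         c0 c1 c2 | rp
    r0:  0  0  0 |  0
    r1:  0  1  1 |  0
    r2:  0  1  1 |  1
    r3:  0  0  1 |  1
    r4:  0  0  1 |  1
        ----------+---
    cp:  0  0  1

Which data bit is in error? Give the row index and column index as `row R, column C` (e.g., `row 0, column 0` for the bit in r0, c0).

Recompute each row's even parity and compare to rp:
  r0: data parity 0, sent rp 0 → ok
  r1: data parity 0, sent rp 0 → ok
  r2: data parity 0, sent rp 1 → mismatch
  r3: data parity 1, sent rp 1 → ok
  r4: data parity 1, sent rp 1 → ok
Recompute each column's even parity and compare to cp:
  c0: data parity 0, sent cp 0 → ok
  c1: data parity 0, sent cp 0 → ok
  c2: data parity 0, sent cp 1 → mismatch
Exactly one row (r2) and one column (c2) fail → the flipped bit is at their intersection.

row 2, column 2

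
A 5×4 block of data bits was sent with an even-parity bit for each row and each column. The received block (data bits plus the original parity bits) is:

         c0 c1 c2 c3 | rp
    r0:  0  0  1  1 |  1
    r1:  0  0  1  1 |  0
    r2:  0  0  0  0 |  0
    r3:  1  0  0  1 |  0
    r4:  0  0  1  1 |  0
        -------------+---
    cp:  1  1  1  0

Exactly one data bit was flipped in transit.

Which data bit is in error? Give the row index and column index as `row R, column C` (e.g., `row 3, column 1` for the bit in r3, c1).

row 0, column 1

Recompute each row's even parity and compare to rp:
  r0: data parity 0, sent rp 1 → mismatch
  r1: data parity 0, sent rp 0 → ok
  r2: data parity 0, sent rp 0 → ok
  r3: data parity 0, sent rp 0 → ok
  r4: data parity 0, sent rp 0 → ok
Recompute each column's even parity and compare to cp:
  c0: data parity 1, sent cp 1 → ok
  c1: data parity 0, sent cp 1 → mismatch
  c2: data parity 1, sent cp 1 → ok
  c3: data parity 0, sent cp 0 → ok
Exactly one row (r0) and one column (c1) fail → the flipped bit is at their intersection.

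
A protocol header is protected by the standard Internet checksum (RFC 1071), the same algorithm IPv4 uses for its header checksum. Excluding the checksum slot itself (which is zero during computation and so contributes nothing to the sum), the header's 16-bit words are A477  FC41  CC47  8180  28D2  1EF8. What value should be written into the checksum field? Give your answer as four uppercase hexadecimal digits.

C9B3

One's-complement addition (fold any carry out of bit 15 back into bit 0):
  0xA477 + 0xFC41 = 0x1A0B8 → wrap carry → 0xA0B9
  0xA0B9 + 0xCC47 = 0x16D00 → wrap carry → 0x6D01
  0x6D01 + 0x8180 = 0x0EE81
  0xEE81 + 0x28D2 = 0x11753 → wrap carry → 0x1754
  0x1754 + 0x1EF8 = 0x0364C
One's-complement sum = 0x364C.
Checksum = ~0x364C & 0xFFFF = 0xC9B3.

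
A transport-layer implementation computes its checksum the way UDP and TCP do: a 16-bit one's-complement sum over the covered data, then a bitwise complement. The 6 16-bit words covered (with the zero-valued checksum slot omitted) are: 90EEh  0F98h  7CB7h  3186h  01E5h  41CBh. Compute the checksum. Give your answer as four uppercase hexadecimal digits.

6D8B

One's-complement addition (fold any carry out of bit 15 back into bit 0):
  0x90EE + 0x0F98 = 0x0A086
  0xA086 + 0x7CB7 = 0x11D3D → wrap carry → 0x1D3E
  0x1D3E + 0x3186 = 0x04EC4
  0x4EC4 + 0x01E5 = 0x050A9
  0x50A9 + 0x41CB = 0x09274
One's-complement sum = 0x9274.
Checksum = ~0x9274 & 0xFFFF = 0x6D8B.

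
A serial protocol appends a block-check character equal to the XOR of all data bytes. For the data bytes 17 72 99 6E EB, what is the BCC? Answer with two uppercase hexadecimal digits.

79

XOR the bytes together:
  start with 0x17
  0x17 ⊕ 0x72 = 0x65
  0x65 ⊕ 0x99 = 0xFC
  0xFC ⊕ 0x6E = 0x92
  0x92 ⊕ 0xEB = 0x79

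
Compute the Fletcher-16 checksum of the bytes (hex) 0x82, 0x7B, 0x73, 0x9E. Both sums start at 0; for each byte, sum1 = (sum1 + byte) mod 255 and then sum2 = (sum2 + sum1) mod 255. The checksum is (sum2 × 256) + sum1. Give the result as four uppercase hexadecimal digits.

Running sums (mod 255):
  after byte 0 (0x82): sum1=130, sum2=130
  after byte 1 (0x7B): sum1=253, sum2=128
  after byte 2 (0x73): sum1=113, sum2=241
  after byte 3 (0x9E): sum1=16, sum2=2
Checksum = sum2·256 + sum1 = 2·256 + 16 = 528 = 0x0210.

0210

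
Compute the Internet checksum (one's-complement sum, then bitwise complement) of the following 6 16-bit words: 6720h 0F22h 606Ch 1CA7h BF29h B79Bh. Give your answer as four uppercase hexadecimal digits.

One's-complement addition (fold any carry out of bit 15 back into bit 0):
  0x6720 + 0x0F22 = 0x07642
  0x7642 + 0x606C = 0x0D6AE
  0xD6AE + 0x1CA7 = 0x0F355
  0xF355 + 0xBF29 = 0x1B27E → wrap carry → 0xB27F
  0xB27F + 0xB79B = 0x16A1A → wrap carry → 0x6A1B
One's-complement sum = 0x6A1B.
Checksum = ~0x6A1B & 0xFFFF = 0x95E4.

95E4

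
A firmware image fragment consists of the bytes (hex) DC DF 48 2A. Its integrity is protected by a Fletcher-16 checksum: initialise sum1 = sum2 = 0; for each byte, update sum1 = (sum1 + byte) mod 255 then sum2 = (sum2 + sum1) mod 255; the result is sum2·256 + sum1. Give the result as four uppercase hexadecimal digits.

CD2F

Running sums (mod 255):
  after byte 0 (DC): sum1=220, sum2=220
  after byte 1 (DF): sum1=188, sum2=153
  after byte 2 (48): sum1=5, sum2=158
  after byte 3 (2A): sum1=47, sum2=205
Checksum = sum2·256 + sum1 = 205·256 + 47 = 52527 = 0xCD2F.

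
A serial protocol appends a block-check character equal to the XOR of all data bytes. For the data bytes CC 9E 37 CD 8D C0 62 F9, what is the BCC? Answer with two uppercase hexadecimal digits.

XOR the bytes together:
  start with 0xCC
  0xCC ⊕ 0x9E = 0x52
  0x52 ⊕ 0x37 = 0x65
  0x65 ⊕ 0xCD = 0xA8
  0xA8 ⊕ 0x8D = 0x25
  0x25 ⊕ 0xC0 = 0xE5
  0xE5 ⊕ 0x62 = 0x87
  0x87 ⊕ 0xF9 = 0x7E

7E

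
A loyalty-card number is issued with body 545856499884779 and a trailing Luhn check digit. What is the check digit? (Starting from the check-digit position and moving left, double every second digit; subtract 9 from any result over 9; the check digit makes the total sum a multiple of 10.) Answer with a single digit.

3

Partial digits right→left: 9 7 7 4 8 8 9 9 4 6 5 8 5 4 5
Double every second digit counting from the check-digit position (so the 1st, 3rd, 5th, ... of the partial from the right).
  doubled (with −9 where >9): 9 5 7 9 8 1 1 1 → sum 41
  kept as-is: 7 4 8 9 6 8 4 → sum 46
Total = 41 + 46 = 87.
Check digit = (10 − (87 mod 10)) mod 10 = 3.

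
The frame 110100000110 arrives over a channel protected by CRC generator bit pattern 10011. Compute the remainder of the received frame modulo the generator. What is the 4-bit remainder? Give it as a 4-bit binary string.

Modulo-2 division of 110100000110 by 10011:
  pos 0: 11010 XOR 10011 = 01001
  pos 1: 10010 XOR 10011 = 00001
  pos 5: 10001 XOR 10011 = 00010
Remainder = 1010 (nonzero — an error is detected).

1010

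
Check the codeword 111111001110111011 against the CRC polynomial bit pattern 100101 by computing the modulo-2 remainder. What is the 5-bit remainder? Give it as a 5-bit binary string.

00101

Modulo-2 division of 111111001110111011 by 100101:
  pos 0: 111111 XOR 100101 = 011010
  pos 1: 110100 XOR 100101 = 010001
  pos 2: 100010 XOR 100101 = 000111
  pos 5: 111111 XOR 100101 = 011010
  pos 6: 110100 XOR 100101 = 010001
  pos 7: 100011 XOR 100101 = 000110
  pos 10: 110110 XOR 100101 = 010011
  pos 11: 100111 XOR 100101 = 000010
Remainder = 00101 (nonzero — an error is detected).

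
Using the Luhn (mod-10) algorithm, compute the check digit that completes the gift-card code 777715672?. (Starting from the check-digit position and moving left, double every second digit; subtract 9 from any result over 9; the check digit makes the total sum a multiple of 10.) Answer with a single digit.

5

Partial digits right→left: 2 7 6 5 1 7 7 7 7
Double every second digit counting from the check-digit position (so the 1st, 3rd, 5th, ... of the partial from the right).
  doubled (with −9 where >9): 4 3 2 5 5 → sum 19
  kept as-is: 7 5 7 7 → sum 26
Total = 19 + 26 = 45.
Check digit = (10 − (45 mod 10)) mod 10 = 5.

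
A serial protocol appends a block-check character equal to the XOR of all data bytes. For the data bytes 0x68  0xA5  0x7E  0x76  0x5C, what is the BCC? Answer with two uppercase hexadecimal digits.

99

XOR the bytes together:
  start with 0x68
  0x68 ⊕ 0xA5 = 0xCD
  0xCD ⊕ 0x7E = 0xB3
  0xB3 ⊕ 0x76 = 0xC5
  0xC5 ⊕ 0x5C = 0x99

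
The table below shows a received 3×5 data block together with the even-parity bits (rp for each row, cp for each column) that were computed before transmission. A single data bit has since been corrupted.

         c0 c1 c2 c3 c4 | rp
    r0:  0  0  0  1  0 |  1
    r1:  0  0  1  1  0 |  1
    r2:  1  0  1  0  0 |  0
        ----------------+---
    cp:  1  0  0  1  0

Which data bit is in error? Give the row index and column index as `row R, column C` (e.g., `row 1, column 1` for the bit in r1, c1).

Recompute each row's even parity and compare to rp:
  r0: data parity 1, sent rp 1 → ok
  r1: data parity 0, sent rp 1 → mismatch
  r2: data parity 0, sent rp 0 → ok
Recompute each column's even parity and compare to cp:
  c0: data parity 1, sent cp 1 → ok
  c1: data parity 0, sent cp 0 → ok
  c2: data parity 0, sent cp 0 → ok
  c3: data parity 0, sent cp 1 → mismatch
  c4: data parity 0, sent cp 0 → ok
Exactly one row (r1) and one column (c3) fail → the flipped bit is at their intersection.

row 1, column 3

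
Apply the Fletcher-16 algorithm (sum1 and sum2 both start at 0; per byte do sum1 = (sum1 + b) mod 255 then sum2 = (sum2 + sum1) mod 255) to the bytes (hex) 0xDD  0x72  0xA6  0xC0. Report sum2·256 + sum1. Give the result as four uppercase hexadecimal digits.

DCB7

Running sums (mod 255):
  after byte 0 (0xDD): sum1=221, sum2=221
  after byte 1 (0x72): sum1=80, sum2=46
  after byte 2 (0xA6): sum1=246, sum2=37
  after byte 3 (0xC0): sum1=183, sum2=220
Checksum = sum2·256 + sum1 = 220·256 + 183 = 56503 = 0xDCB7.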